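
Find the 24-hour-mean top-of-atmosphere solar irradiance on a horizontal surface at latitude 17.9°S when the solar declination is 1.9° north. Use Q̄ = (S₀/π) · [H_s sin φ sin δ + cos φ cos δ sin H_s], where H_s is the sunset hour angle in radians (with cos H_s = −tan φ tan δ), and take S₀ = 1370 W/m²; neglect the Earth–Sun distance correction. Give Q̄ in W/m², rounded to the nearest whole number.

408 W/m²

The sunset hour angle satisfies cos H_s = −tan φ tan δ = 0.0107, giving H_s = 89.39°. In radians, H_s = 1.5601.
H_s sin φ sin δ = 1.5601 × -0.3074 × 0.0332 = -0.0159.
cos φ cos δ sin H_s = 0.9516 × 0.9995 × 0.9999 = 0.9510.
Q̄ = (1370/π) × (-0.0159 + 0.9510) = 436.08 × 0.9351 = 407.78 W/m².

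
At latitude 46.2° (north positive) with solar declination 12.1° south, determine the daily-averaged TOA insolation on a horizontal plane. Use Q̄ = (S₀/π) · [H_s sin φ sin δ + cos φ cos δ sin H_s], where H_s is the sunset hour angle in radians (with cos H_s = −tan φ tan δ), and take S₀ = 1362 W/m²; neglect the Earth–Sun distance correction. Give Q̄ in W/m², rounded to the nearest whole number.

198 W/m²

cos H_s = −tan(46.2°) · tan(-12.1°) = 0.2236, so H_s = arccos(0.2236) = 77.08°. In radians, H_s = 1.3453.
H_s sin φ sin δ = 1.3453 × 0.7218 × -0.2096 = -0.2035.
cos φ cos δ sin H_s = 0.6921 × 0.9778 × 0.9747 = 0.6596.
Q̄ = (1362/π) × (-0.2035 + 0.6596) = 433.54 × 0.4561 = 197.74 W/m².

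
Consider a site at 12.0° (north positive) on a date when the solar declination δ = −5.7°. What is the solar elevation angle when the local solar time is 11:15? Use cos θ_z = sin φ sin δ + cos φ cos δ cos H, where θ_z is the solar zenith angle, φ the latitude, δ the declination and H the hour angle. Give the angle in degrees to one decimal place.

Hour angle H = 15° × (11.25 − 12) = -11.25°.
cos θ_z = sin(12.0°) sin(-5.7°) + cos(12.0°) cos(-5.7°) cos(-11.25°) = -0.0206 + 0.9546 = 0.9340.
θ_z = arccos(0.9340) = 20.93°, so the elevation is 90° − 20.93° = 69.07°.

69.1°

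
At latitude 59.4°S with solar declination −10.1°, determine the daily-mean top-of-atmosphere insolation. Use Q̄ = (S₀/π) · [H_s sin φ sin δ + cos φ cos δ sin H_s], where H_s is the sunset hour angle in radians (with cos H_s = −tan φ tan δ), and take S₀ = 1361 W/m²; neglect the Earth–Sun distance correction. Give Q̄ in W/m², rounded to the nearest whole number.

−tan φ tan δ = −(-1.6909)(-0.1781) = -0.3011; H_s = arccos(-0.3011) = 107.52°. In radians, H_s = 1.8766.
H_s sin φ sin δ = 1.8766 × -0.8607 × -0.1754 = 0.2833.
cos φ cos δ sin H_s = 0.5090 × 0.9845 × 0.9536 = 0.4779.
Q̄ = (1361/π) × (0.2833 + 0.4779) = 433.22 × 0.7612 = 329.77 W/m².

330 W/m²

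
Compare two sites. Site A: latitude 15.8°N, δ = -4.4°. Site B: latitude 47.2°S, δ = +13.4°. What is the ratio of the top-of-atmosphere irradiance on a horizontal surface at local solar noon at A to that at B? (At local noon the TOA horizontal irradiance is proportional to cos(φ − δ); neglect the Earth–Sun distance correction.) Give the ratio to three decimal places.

1.912

A: cos θ_z = cos(15.8° − (-4.4°)) = 0.9385.
B: cos θ_z = cos(-47.2° − (13.4°)) = 0.4909.
Ratio A/B = 0.9385 / 0.4909 = 1.9118.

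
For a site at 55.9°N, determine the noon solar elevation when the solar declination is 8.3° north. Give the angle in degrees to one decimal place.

At local solar noon the hour angle is zero, so the elevation is 90° − |φ − δ| = 90° − |55.9° − (8.3°)| = 90° − 47.6° = 42.4°.

42.4°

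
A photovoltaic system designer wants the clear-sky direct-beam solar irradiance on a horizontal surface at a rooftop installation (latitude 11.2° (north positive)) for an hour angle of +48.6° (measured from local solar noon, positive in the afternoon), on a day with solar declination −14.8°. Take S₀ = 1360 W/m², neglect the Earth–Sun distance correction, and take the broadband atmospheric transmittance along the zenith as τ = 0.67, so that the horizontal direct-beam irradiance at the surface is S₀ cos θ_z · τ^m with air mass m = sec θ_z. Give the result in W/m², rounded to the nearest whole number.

cos θ_z = sin φ sin δ + cos φ cos δ cos H = (0.1942)(-0.2554) + (0.9810)(0.9668)(0.6613) = 0.5776.
Air mass m = 1/cos θ_z = 1/0.5776 = 1.731; τ^m = 0.67^1.731 = 0.5000.
Surface direct beam = 1360 × 0.5776 × 0.5000 = 392.77 W/m².

393 W/m²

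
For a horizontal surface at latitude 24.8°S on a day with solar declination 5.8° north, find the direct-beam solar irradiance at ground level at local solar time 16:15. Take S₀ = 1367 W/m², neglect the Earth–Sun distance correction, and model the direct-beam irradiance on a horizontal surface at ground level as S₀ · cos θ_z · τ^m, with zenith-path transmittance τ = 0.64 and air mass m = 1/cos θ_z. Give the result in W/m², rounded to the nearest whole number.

140 W/m²

Hour angle H = 15° × (16.25 − 12) = 63.75°.
With φ = -24.8°, δ = 5.8°, H = 63.75°: sin φ sin δ = -0.0424, cos φ cos δ cos H = 0.3994, so cos θ_z = 0.3570.
Air mass m = 1/cos θ_z = 1/0.3570 = 2.801; τ^m = 0.64^2.801 = 0.2865.
Surface direct beam = 1367 × 0.3570 × 0.2865 = 139.82 W/m².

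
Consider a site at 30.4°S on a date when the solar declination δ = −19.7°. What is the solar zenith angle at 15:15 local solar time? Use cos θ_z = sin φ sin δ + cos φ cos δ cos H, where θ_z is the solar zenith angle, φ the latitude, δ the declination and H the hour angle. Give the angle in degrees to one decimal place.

45.1°

Hour angle H = 15° × (15.25 − 12) = 48.75°.
cos θ_z = sin φ sin δ + cos φ cos δ cos H = (-0.5060)(-0.3371) + (0.8625)(0.9415)(0.6593) = 0.7060.
θ_z = arccos(0.7060) = 45.09°.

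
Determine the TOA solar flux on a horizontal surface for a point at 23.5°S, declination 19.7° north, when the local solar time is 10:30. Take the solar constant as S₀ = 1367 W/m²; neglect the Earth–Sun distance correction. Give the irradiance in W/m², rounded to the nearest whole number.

Hour angle H = 15° × (10.5 − 12) = -22.50°.
cos θ_z = sin(-23.5°) sin(19.7°) + cos(-23.5°) cos(19.7°) cos(-22.50°) = -0.1344 + 0.7977 = 0.6633.
Top-of-atmosphere irradiance = S₀ cos θ_z = 1367 × 0.6633 = 906.73 W/m².

907 W/m²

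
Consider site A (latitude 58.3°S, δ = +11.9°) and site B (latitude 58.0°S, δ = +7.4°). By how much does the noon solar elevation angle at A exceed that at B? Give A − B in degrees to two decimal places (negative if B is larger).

A: 90° − |-58.3 − (11.9)| = 19.80°.
B: 90° − |-58.0 − (7.4)| = 24.60°.
A − B = 19.80 − 24.60 = -4.80°.

-4.80°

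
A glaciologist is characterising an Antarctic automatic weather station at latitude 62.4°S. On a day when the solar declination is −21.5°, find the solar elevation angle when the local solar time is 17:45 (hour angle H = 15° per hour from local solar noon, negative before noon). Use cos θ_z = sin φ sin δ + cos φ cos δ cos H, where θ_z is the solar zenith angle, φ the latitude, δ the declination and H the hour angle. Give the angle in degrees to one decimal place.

20.7°

Hour angle H = 15° × (17.75 − 12) = 86.25°.
With φ = -62.4°, δ = -21.5°, H = 86.25°: sin φ sin δ = 0.3248, cos φ cos δ cos H = 0.0282, so cos θ_z = 0.3530.
θ_z = arccos(0.3530) = 69.33°, so the elevation is 90° − 69.33° = 20.67°.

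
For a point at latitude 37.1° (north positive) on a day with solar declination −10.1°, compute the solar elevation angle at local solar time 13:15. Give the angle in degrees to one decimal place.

39.6°

Hour angle H = 15° × (13.25 − 12) = 18.75°.
cos θ_z = sin(37.1°) sin(-10.1°) + cos(37.1°) cos(-10.1°) cos(18.75°) = -0.1058 + 0.7436 = 0.6378.
θ_z = arccos(0.6378) = 50.37°, so the elevation is 90° − 50.37° = 39.63°.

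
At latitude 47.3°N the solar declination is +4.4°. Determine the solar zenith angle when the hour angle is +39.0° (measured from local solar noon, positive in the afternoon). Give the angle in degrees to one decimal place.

54.4°

cos θ_z = sin φ sin δ + cos φ cos δ cos H = (0.7349)(0.0767) + (0.6782)(0.9971)(0.7771) = 0.5819.
θ_z = arccos(0.5819) = 54.42°.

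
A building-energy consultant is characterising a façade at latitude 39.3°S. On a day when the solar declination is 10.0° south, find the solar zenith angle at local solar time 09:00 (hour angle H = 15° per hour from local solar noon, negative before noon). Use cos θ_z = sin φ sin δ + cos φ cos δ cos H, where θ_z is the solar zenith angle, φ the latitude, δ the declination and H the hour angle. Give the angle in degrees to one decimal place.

Hour angle H = 15° × (9 − 12) = -45.00°.
cos θ_z = sin(-39.3°) sin(-10.0°) + cos(-39.3°) cos(-10.0°) cos(-45.00°) = 0.1100 + 0.5389 = 0.6489.
θ_z = arccos(0.6489) = 49.54°.

49.5°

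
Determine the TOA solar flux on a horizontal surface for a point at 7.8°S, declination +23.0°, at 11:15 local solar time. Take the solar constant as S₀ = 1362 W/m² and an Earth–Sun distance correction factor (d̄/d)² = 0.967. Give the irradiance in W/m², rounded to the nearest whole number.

Hour angle H = 15° × (11.25 − 12) = -11.25°.
cos θ_z = sin(-7.8°) sin(23.0°) + cos(-7.8°) cos(23.0°) cos(-11.25°) = -0.0530 + 0.8945 = 0.8415.
Top-of-atmosphere irradiance = S₀ (d̄/d)² cos θ_z = 1362 × 0.967 × 0.8415 = 1108.30 W/m².

1108 W/m²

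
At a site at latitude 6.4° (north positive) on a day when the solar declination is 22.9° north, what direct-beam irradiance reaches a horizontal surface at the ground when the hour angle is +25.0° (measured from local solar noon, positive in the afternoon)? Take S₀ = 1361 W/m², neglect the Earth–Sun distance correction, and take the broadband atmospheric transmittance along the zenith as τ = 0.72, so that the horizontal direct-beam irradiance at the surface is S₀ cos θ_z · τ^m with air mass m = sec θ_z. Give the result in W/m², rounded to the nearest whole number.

cos θ_z = sin(6.4°) sin(22.9°) + cos(6.4°) cos(22.9°) cos(25.00°) = 0.0434 + 0.8297 = 0.8731.
Air mass m = 1/cos θ_z = 1/0.8731 = 1.145; τ^m = 0.72^1.145 = 0.6865.
Surface direct beam = 1361 × 0.8731 × 0.6865 = 815.76 W/m².

816 W/m²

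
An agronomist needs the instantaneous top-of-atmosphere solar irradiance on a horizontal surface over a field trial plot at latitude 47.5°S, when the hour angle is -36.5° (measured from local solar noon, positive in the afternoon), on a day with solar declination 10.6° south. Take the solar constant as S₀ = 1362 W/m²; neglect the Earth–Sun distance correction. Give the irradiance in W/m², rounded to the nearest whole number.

cos θ_z = sin(-47.5°) sin(-10.6°) + cos(-47.5°) cos(-10.6°) cos(-36.50°) = 0.1356 + 0.5338 = 0.6694.
Top-of-atmosphere irradiance = S₀ cos θ_z = 1362 × 0.6694 = 911.72 W/m².

912 W/m²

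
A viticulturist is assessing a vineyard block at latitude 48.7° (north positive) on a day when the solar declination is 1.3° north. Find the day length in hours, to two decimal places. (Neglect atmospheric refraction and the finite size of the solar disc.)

12.20 hours

−tan φ tan δ = −(1.1383)(0.0227) = -0.0258; H_s = arccos(-0.0258) = 91.48°.
Day length = 2 H_s / 15° h⁻¹ = 182.96° / 15 = 12.197 h.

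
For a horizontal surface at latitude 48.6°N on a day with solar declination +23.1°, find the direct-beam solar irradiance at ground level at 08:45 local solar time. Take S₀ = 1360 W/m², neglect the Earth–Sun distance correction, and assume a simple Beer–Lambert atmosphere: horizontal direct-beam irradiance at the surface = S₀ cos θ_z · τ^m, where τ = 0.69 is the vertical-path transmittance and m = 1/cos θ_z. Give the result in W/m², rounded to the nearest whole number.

555 W/m²

Hour angle H = 15° × (8.75 − 12) = -48.75°.
cos θ_z = sin φ sin δ + cos φ cos δ cos H = (0.7501)(0.3923) + (0.6613)(0.9198)(0.6593) = 0.6953.
Air mass m = 1/cos θ_z = 1/0.6953 = 1.438; τ^m = 0.69^1.438 = 0.5865.
Surface direct beam = 1360 × 0.6953 × 0.5865 = 554.60 W/m².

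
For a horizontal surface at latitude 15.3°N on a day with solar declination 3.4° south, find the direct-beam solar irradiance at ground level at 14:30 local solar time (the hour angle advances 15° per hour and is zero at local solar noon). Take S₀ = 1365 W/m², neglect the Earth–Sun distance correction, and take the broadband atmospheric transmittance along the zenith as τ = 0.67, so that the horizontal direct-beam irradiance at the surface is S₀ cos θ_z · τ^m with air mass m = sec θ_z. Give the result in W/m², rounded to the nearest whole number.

598 W/m²

Hour angle H = 15° × (14.5 − 12) = 37.50°.
cos θ_z = sin(15.3°) sin(-3.4°) + cos(15.3°) cos(-3.4°) cos(37.50°) = -0.0156 + 0.7639 = 0.7483.
Air mass m = 1/cos θ_z = 1/0.7483 = 1.336; τ^m = 0.67^1.336 = 0.5856.
Surface direct beam = 1365 × 0.7483 × 0.5856 = 598.15 W/m².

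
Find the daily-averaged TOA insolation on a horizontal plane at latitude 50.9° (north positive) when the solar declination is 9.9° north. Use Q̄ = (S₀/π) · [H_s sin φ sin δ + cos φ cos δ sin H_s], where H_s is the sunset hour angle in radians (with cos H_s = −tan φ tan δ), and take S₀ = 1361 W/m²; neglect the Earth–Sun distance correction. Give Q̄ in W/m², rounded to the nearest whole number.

366 W/m²

cos H_s = −tan(50.9°) · tan(9.9°) = -0.2148, so H_s = arccos(-0.2148) = 102.40°. In radians, H_s = 1.7872.
H_s sin φ sin δ = 1.7872 × 0.7760 × 0.1719 = 0.2384.
cos φ cos δ sin H_s = 0.6307 × 0.9851 × 0.9767 = 0.6068.
Q̄ = (1361/π) × (0.2384 + 0.6068) = 433.22 × 0.8452 = 366.16 W/m².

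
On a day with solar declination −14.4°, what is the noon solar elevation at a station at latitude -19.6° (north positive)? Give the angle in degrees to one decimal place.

At local solar noon the hour angle is zero, so the elevation is 90° − |φ − δ| = 90° − |-19.6° − (-14.4°)| = 90° − 5.2° = 84.8°.

84.8°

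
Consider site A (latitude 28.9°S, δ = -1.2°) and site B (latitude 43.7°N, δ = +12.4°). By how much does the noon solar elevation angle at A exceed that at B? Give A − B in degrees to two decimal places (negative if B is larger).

A: 90° − |-28.9 − (-1.2)| = 62.30°.
B: 90° − |43.7 − (12.4)| = 58.70°.
A − B = 62.30 − 58.70 = 3.60°.

+3.60°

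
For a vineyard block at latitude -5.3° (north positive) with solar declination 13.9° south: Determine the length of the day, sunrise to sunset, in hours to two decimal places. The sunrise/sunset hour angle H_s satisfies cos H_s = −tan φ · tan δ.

−tan φ tan δ = −(-0.0928)(-0.2475) = -0.0230; H_s = arccos(-0.0230) = 91.32°.
Day length = 2 H_s / 15° h⁻¹ = 182.64° / 15 = 12.176 h.

12.18 hours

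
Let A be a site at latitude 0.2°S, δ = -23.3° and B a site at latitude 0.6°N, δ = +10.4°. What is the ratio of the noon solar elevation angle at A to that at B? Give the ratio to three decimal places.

0.834

A: 90° − |-0.2 − (-23.3)| = 66.90°.
B: 90° − |0.6 − (10.4)| = 80.20°.
Ratio A/B = 66.9000 / 80.2000 = 0.8342.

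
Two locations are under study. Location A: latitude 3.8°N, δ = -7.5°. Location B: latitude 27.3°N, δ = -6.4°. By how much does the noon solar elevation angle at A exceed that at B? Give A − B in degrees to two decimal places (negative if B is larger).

+22.40°

A: 90° − |3.8 − (-7.5)| = 78.70°.
B: 90° − |27.3 − (-6.4)| = 56.30°.
A − B = 78.70 − 56.30 = 22.40°.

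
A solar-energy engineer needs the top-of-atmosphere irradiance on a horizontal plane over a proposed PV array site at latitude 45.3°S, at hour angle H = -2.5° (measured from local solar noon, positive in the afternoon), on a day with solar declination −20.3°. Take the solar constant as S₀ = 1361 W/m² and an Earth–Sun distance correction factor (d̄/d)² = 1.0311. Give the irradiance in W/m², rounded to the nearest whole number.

1271 W/m²

cos θ_z = sin φ sin δ + cos φ cos δ cos H = (-0.7108)(-0.3469) + (0.7034)(0.9379)(0.9990) = 0.9056.
Top-of-atmosphere irradiance = S₀ (d̄/d)² cos θ_z = 1361 × 1.0311 × 0.9056 = 1270.85 W/m².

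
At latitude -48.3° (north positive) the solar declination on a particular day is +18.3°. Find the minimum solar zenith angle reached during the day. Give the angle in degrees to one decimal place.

66.6°

At local solar noon the hour angle is zero, so the zenith angle is |φ − δ| = |-48.3° − (18.3°)| = 66.6°.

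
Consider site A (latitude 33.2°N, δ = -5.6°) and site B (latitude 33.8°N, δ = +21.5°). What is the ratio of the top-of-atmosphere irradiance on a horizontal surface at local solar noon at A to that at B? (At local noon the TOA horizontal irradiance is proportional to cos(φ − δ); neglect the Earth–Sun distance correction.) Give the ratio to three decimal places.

0.798

A: cos θ_z = cos(33.2° − (-5.6°)) = 0.7793.
B: cos θ_z = cos(33.8° − (21.5°)) = 0.9770.
Ratio A/B = 0.7793 / 0.9770 = 0.7976.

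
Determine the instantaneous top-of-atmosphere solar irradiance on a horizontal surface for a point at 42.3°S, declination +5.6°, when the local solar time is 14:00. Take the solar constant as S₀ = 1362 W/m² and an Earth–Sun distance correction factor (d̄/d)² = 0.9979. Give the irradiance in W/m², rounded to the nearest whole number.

Hour angle H = 15° × (14 − 12) = 30.00°.
cos θ_z = sin φ sin δ + cos φ cos δ cos H = (-0.6730)(0.0976) + (0.7396)(0.9952)(0.8660) = 0.5717.
Top-of-atmosphere irradiance = S₀ (d̄/d)² cos θ_z = 1362 × 0.9979 × 0.5717 = 777.02 W/m².

777 W/m²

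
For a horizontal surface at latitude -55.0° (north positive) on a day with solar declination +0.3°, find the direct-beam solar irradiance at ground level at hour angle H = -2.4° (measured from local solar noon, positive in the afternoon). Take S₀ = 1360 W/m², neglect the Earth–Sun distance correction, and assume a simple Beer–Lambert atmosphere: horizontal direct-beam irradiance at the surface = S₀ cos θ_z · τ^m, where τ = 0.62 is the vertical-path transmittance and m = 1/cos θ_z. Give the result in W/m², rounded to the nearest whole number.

334 W/m²

cos θ_z = sin φ sin δ + cos φ cos δ cos H = (-0.8192)(0.0052) + (0.5736)(1.0000)(0.9991) = 0.5688.
Air mass m = 1/cos θ_z = 1/0.5688 = 1.758; τ^m = 0.62^1.758 = 0.4315.
Surface direct beam = 1360 × 0.5688 × 0.4315 = 333.79 W/m².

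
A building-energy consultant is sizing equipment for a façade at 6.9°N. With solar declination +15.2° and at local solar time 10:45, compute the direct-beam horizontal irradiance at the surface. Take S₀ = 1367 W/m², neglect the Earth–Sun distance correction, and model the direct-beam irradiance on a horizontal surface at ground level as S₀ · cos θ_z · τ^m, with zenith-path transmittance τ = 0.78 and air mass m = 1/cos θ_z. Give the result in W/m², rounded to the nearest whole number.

985 W/m²

Hour angle H = 15° × (10.75 − 12) = -18.75°.
cos θ_z = sin φ sin δ + cos φ cos δ cos H = (0.1201)(0.2622) + (0.9928)(0.9650)(0.9469) = 0.9387.
Air mass m = 1/cos θ_z = 1/0.9387 = 1.065; τ^m = 0.78^1.065 = 0.7675.
Surface direct beam = 1367 × 0.9387 × 0.7675 = 984.86 W/m².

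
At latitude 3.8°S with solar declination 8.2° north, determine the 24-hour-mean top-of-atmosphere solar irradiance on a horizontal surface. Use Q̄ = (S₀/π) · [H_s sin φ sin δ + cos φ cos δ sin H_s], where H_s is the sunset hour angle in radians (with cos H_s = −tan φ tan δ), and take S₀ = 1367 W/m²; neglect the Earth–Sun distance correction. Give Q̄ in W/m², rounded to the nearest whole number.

cos H_s = −tan(-3.8°) · tan(8.2°) = 0.0096, so H_s = arccos(0.0096) = 89.45°. In radians, H_s = 1.5612.
H_s sin φ sin δ = 1.5612 × -0.0663 × 0.1426 = -0.0148.
cos φ cos δ sin H_s = 0.9978 × 0.9898 × 1.0000 = 0.9876.
Q̄ = (1367/π) × (-0.0148 + 0.9876) = 435.13 × 0.9728 = 423.29 W/m².

423 W/m²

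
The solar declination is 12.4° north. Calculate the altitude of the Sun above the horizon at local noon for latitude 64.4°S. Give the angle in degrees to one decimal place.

At local solar noon the hour angle is zero, so the elevation is 90° − |φ − δ| = 90° − |-64.4° − (12.4°)| = 90° − 76.8° = 13.2°.

13.2°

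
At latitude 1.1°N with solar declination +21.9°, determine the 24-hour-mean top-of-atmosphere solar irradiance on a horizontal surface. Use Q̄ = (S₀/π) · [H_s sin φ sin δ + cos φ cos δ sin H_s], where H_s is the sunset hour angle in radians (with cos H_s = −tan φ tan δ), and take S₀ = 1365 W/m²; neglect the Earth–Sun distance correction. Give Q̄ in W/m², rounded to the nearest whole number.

The sunset hour angle satisfies cos H_s = −tan φ tan δ = -0.0077, giving H_s = 90.44°. In radians, H_s = 1.5785.
H_s sin φ sin δ = 1.5785 × 0.0192 × 0.3730 = 0.0113.
cos φ cos δ sin H_s = 0.9998 × 0.9278 × 1.0000 = 0.9276.
Q̄ = (1365/π) × (0.0113 + 0.9276) = 434.49 × 0.9389 = 407.94 W/m².

408 W/m²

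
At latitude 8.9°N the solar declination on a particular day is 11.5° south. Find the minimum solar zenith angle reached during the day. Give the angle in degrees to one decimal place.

At local solar noon the hour angle is zero, so the zenith angle is |φ − δ| = |8.9° − (-11.5°)| = 20.4°.

20.4°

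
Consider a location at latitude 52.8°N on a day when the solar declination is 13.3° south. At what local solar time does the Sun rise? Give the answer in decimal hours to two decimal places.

7.21 h

cos H_s = −tan(52.8°) · tan(-13.3°) = 0.3114, so H_s = arccos(0.3114) = 71.86°.
Sunrise is at 12 − H_s/15 = 12 − 4.791 = 7.209 h local solar time.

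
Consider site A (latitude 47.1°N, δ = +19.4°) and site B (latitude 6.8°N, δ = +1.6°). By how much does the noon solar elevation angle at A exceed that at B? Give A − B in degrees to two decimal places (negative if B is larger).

A: 90° − |47.1 − (19.4)| = 62.30°.
B: 90° − |6.8 − (1.6)| = 84.80°.
A − B = 62.30 − 84.80 = -22.50°.

-22.50°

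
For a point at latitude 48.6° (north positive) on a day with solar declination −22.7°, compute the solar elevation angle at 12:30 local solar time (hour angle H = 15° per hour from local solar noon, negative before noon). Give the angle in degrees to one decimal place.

18.4°

Hour angle H = 15° × (12.5 − 12) = 7.50°.
cos θ_z = sin φ sin δ + cos φ cos δ cos H = (0.7501)(-0.3859) + (0.6613)(0.9225)(0.9914) = 0.3153.
θ_z = arccos(0.3153) = 71.62°, so the elevation is 90° − 71.62° = 18.38°.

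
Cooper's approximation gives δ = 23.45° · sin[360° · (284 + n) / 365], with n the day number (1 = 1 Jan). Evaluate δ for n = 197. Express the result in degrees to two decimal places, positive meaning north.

+21.35°

360 × (284 + 197) / 365 = 474.411°; sin(474.411°) = 0.9106.
δ = 23.45 × 0.9106 = 21.354° ≈ +21.35°.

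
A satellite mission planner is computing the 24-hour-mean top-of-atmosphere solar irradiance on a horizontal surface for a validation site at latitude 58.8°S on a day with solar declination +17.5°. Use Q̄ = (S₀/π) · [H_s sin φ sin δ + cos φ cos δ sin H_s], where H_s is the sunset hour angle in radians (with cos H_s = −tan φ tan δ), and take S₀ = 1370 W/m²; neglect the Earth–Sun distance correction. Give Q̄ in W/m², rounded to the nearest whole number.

69 W/m²

The sunset hour angle satisfies cos H_s = −tan φ tan δ = 0.5206, giving H_s = 58.63°. In radians, H_s = 1.0233.
H_s sin φ sin δ = 1.0233 × -0.8554 × 0.3007 = -0.2632.
cos φ cos δ sin H_s = 0.5180 × 0.9537 × 0.8538 = 0.4218.
Q̄ = (1370/π) × (-0.2632 + 0.4218) = 436.08 × 0.1586 = 69.16 W/m².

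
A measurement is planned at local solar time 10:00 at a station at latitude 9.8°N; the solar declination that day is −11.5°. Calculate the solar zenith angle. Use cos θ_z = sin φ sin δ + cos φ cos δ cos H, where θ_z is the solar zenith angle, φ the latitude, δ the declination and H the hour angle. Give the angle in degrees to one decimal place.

Hour angle H = 15° × (10 − 12) = -30.00°.
With φ = 9.8°, δ = -11.5°, H = -30.00°: sin φ sin δ = -0.0339, cos φ cos δ cos H = 0.8363, so cos θ_z = 0.8024.
θ_z = arccos(0.8024) = 36.64°.

36.6°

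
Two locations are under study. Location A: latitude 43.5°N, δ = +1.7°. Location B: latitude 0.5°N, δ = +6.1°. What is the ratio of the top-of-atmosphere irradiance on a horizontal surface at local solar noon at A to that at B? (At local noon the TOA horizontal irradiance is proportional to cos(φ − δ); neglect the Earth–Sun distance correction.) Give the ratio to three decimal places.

A: cos θ_z = cos(43.5° − (1.7°)) = 0.7455.
B: cos θ_z = cos(0.5° − (6.1°)) = 0.9952.
Ratio A/B = 0.7455 / 0.9952 = 0.7491.

0.749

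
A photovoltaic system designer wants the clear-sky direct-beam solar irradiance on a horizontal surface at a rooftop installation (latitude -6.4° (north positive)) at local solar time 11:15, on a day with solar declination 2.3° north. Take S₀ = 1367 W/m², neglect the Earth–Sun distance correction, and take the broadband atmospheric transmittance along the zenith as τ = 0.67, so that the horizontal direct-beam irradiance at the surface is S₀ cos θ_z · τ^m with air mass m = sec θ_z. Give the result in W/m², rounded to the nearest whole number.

Hour angle H = 15° × (11.25 − 12) = -11.25°.
cos θ_z = sin(-6.4°) sin(2.3°) + cos(-6.4°) cos(2.3°) cos(-11.25°) = -0.0045 + 0.9739 = 0.9694.
Air mass m = 1/cos θ_z = 1/0.9694 = 1.032; τ^m = 0.67^1.032 = 0.6615.
Surface direct beam = 1367 × 0.9694 × 0.6615 = 876.60 W/m².

877 W/m²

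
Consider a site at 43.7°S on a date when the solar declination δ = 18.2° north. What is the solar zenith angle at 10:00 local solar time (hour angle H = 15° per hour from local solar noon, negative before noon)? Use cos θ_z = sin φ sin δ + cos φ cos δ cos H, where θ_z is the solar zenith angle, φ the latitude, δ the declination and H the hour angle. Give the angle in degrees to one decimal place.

Hour angle H = 15° × (10 − 12) = -30.00°.
With φ = -43.7°, δ = 18.2°, H = -30.00°: sin φ sin δ = -0.2158, cos φ cos δ cos H = 0.5948, so cos θ_z = 0.3790.
θ_z = arccos(0.3790) = 67.73°.

67.7°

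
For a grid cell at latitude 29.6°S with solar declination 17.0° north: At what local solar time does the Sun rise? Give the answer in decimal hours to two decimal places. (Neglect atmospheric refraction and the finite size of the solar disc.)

cos H_s = −tan(-29.6°) · tan(17.0°) = 0.1737, so H_s = arccos(0.1737) = 80.00°.
Sunrise is at 12 − H_s/15 = 12 − 5.333 = 6.667 h local solar time.

6.67 h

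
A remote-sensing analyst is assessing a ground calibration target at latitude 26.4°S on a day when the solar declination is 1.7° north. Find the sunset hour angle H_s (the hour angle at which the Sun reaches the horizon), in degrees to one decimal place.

−tan φ tan δ = −(-0.4964)(0.0297) = 0.0147; H_s = arccos(0.0147) = 89.16°.

89.2°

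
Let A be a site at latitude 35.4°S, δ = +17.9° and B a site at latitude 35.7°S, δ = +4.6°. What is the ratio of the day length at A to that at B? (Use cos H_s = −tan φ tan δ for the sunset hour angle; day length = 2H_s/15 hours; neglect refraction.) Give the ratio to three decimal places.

0.885

A: H_s = arccos(−tan -35.4° · tan 17.9°) = 76.73°, so 2H_s/15 = 10.2307 h.
B: H_s = arccos(−tan -35.7° · tan 4.6°) = 86.69°, so 2H_s/15 = 11.5587 h.
Ratio A/B = 10.2307 / 11.5587 = 0.8851.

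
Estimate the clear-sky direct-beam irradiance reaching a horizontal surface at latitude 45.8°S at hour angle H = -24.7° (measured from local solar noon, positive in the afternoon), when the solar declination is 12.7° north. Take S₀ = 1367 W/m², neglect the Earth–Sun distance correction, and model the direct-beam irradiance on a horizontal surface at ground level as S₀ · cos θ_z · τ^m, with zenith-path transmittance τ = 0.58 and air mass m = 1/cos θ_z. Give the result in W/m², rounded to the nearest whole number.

193 W/m²

With φ = -45.8°, δ = 12.7°, H = -24.70°: sin φ sin δ = -0.1576, cos φ cos δ cos H = 0.6179, so cos θ_z = 0.4603.
Air mass m = 1/cos θ_z = 1/0.4603 = 2.172; τ^m = 0.58^2.172 = 0.3063.
Surface direct beam = 1367 × 0.4603 × 0.3063 = 192.73 W/m².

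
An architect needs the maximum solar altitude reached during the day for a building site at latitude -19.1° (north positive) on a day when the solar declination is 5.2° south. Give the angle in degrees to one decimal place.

76.1°

At local solar noon the hour angle is zero, so the elevation is 90° − |φ − δ| = 90° − |-19.1° − (-5.2°)| = 90° − 13.9° = 76.1°.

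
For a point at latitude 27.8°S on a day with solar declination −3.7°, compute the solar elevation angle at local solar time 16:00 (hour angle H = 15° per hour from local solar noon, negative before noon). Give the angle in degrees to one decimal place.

28.1°

Hour angle H = 15° × (16 − 12) = 60.00°.
With φ = -27.8°, δ = -3.7°, H = 60.00°: sin φ sin δ = 0.0301, cos φ cos δ cos H = 0.4414, so cos θ_z = 0.4715.
θ_z = arccos(0.4715) = 61.87°, so the elevation is 90° − 61.87° = 28.13°.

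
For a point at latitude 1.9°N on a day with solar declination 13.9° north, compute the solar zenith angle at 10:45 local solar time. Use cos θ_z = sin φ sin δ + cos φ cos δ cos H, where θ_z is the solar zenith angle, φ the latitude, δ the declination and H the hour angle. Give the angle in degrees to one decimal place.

22.1°

Hour angle H = 15° × (10.75 − 12) = -18.75°.
cos θ_z = sin φ sin δ + cos φ cos δ cos H = (0.0332)(0.2402) + (0.9995)(0.9707)(0.9469) = 0.9267.
θ_z = arccos(0.9267) = 22.07°.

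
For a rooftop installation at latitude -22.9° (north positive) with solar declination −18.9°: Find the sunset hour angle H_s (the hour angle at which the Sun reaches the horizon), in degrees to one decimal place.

98.3°

The sunset hour angle satisfies cos H_s = −tan φ tan δ = -0.1446, giving H_s = 98.31°.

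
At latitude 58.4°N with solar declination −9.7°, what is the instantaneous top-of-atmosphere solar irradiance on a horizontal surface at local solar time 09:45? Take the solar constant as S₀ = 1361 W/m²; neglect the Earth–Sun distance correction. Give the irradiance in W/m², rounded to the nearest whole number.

389 W/m²

Hour angle H = 15° × (9.75 − 12) = -33.75°.
cos θ_z = sin(58.4°) sin(-9.7°) + cos(58.4°) cos(-9.7°) cos(-33.75°) = -0.1435 + 0.4294 = 0.2859.
Top-of-atmosphere irradiance = S₀ cos θ_z = 1361 × 0.2859 = 389.11 W/m².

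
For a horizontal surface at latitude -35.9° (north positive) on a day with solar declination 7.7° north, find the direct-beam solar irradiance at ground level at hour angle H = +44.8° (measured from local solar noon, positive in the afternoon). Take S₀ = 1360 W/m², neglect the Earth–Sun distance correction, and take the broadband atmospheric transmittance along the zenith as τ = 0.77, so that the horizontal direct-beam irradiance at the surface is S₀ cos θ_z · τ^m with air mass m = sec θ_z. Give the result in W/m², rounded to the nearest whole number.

392 W/m²

cos θ_z = sin(-35.9°) sin(7.7°) + cos(-35.9°) cos(7.7°) cos(44.80°) = -0.0786 + 0.5696 = 0.4910.
Air mass m = 1/cos θ_z = 1/0.4910 = 2.037; τ^m = 0.77^2.037 = 0.5872.
Surface direct beam = 1360 × 0.4910 × 0.5872 = 392.11 W/m².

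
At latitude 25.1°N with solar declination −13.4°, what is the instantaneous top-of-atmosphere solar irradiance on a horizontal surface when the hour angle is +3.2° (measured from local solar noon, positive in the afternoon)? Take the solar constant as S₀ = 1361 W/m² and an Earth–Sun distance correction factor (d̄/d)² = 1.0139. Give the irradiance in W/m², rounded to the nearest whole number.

cos θ_z = sin(25.1°) sin(-13.4°) + cos(25.1°) cos(-13.4°) cos(3.20°) = -0.0983 + 0.8795 = 0.7812.
Top-of-atmosphere irradiance = S₀ (d̄/d)² cos θ_z = 1361 × 1.0139 × 0.7812 = 1077.99 W/m².

1078 W/m²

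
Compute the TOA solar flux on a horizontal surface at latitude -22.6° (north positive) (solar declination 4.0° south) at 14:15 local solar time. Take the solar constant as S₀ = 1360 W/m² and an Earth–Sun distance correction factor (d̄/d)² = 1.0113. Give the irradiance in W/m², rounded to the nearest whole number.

Hour angle H = 15° × (14.25 − 12) = 33.75°.
With φ = -22.6°, δ = -4.0°, H = 33.75°: sin φ sin δ = 0.0268, cos φ cos δ cos H = 0.7658, so cos θ_z = 0.7926.
Top-of-atmosphere irradiance = S₀ (d̄/d)² cos θ_z = 1360 × 1.0113 × 0.7926 = 1090.12 W/m².

1090 W/m²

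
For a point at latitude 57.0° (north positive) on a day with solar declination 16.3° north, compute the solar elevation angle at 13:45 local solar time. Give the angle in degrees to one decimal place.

Hour angle H = 15° × (13.75 − 12) = 26.25°.
cos θ_z = sin φ sin δ + cos φ cos δ cos H = (0.8387)(0.2807) + (0.5446)(0.9598)(0.8969) = 0.7042.
θ_z = arccos(0.7042) = 45.24°, so the elevation is 90° − 45.24° = 44.76°.

44.8°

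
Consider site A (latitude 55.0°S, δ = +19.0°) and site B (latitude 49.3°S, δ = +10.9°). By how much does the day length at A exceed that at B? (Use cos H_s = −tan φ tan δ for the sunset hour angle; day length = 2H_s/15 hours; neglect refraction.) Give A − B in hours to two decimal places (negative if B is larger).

A: H_s = arccos(−tan -55.0° · tan 19.0°) = 60.54°, so 2H_s/15 = 8.0720 h.
B: H_s = arccos(−tan -49.3° · tan 10.9°) = 77.06°, so 2H_s/15 = 10.2747 h.
A − B = 8.0720 − 10.2747 = -2.2027 h.

-2.20 h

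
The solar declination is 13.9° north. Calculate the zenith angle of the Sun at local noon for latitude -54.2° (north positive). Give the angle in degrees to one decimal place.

68.1°

At local solar noon the hour angle is zero, so the zenith angle is |φ − δ| = |-54.2° − (13.9°)| = 68.1°.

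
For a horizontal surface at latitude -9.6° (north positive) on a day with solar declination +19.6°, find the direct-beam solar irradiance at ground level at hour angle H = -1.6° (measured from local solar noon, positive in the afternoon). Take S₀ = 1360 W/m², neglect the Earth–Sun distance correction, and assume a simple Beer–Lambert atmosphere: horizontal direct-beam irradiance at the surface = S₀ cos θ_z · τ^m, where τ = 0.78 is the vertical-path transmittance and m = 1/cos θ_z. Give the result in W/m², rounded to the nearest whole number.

893 W/m²

cos θ_z = sin(-9.6°) sin(19.6°) + cos(-9.6°) cos(19.6°) cos(-1.60°) = -0.0559 + 0.9285 = 0.8726.
Air mass m = 1/cos θ_z = 1/0.8726 = 1.146; τ^m = 0.78^1.146 = 0.7522.
Surface direct beam = 1360 × 0.8726 × 0.7522 = 892.66 W/m².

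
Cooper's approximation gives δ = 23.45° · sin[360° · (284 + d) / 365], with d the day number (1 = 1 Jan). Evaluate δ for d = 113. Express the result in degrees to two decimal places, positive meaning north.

+12.27°

360 × (284 + 113) / 365 = 391.562°; sin(391.562°) = 0.5234.
δ = 23.45 × 0.5234 = 12.274° ≈ +12.27°.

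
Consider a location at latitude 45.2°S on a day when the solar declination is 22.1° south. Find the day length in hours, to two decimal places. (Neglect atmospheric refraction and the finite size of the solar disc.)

The sunset hour angle satisfies cos H_s = −tan φ tan δ = -0.4089, giving H_s = 114.14°.
Day length = 2 H_s / 15° h⁻¹ = 228.28° / 15 = 15.219 h.

15.22 hours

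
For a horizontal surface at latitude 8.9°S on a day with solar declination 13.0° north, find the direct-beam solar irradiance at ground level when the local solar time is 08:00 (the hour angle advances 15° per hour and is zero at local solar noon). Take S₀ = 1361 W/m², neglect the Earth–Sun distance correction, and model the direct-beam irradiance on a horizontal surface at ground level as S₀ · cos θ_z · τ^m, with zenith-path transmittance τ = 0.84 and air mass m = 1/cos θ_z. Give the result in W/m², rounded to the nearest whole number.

411 W/m²

Hour angle H = 15° × (8 − 12) = -60.00°.
With φ = -8.9°, δ = 13.0°, H = -60.00°: sin φ sin δ = -0.0348, cos φ cos δ cos H = 0.4813, so cos θ_z = 0.4465.
Air mass m = 1/cos θ_z = 1/0.4465 = 2.240; τ^m = 0.84^2.240 = 0.6767.
Surface direct beam = 1361 × 0.4465 × 0.6767 = 411.22 W/m².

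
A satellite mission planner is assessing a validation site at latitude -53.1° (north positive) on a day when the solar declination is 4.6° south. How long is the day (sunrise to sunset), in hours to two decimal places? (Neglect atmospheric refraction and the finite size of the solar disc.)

The sunset hour angle satisfies cos H_s = −tan φ tan δ = -0.1072, giving H_s = 96.15°.
Day length = 2 H_s / 15° h⁻¹ = 192.30° / 15 = 12.820 h.

12.82 hours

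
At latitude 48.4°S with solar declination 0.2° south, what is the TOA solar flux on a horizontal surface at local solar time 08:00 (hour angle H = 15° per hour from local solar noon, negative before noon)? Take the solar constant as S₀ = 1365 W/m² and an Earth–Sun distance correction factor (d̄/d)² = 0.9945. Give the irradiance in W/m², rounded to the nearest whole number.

454 W/m²

Hour angle H = 15° × (8 − 12) = -60.00°.
cos θ_z = sin(-48.4°) sin(-0.2°) + cos(-48.4°) cos(-0.2°) cos(-60.00°) = 0.0026 + 0.3320 = 0.3346.
Top-of-atmosphere irradiance = S₀ (d̄/d)² cos θ_z = 1365 × 0.9945 × 0.3346 = 454.22 W/m².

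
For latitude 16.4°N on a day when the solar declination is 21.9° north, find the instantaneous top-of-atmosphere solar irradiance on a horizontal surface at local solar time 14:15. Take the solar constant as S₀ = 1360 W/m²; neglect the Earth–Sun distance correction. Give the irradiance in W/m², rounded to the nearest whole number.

Hour angle H = 15° × (14.25 − 12) = 33.75°.
cos θ_z = sin(16.4°) sin(21.9°) + cos(16.4°) cos(21.9°) cos(33.75°) = 0.1053 + 0.7401 = 0.8454.
Top-of-atmosphere irradiance = S₀ cos θ_z = 1360 × 0.8454 = 1149.74 W/m².

1150 W/m²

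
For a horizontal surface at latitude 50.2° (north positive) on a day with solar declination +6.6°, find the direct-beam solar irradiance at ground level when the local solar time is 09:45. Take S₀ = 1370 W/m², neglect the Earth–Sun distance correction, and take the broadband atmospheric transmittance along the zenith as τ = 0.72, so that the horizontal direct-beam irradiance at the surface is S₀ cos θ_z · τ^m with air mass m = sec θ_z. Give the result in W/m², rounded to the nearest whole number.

496 W/m²

Hour angle H = 15° × (9.75 − 12) = -33.75°.
With φ = 50.2°, δ = 6.6°, H = -33.75°: sin φ sin δ = 0.0883, cos φ cos δ cos H = 0.5287, so cos θ_z = 0.6170.
Air mass m = 1/cos θ_z = 1/0.6170 = 1.621; τ^m = 0.72^1.621 = 0.5871.
Surface direct beam = 1370 × 0.6170 × 0.5871 = 496.27 W/m².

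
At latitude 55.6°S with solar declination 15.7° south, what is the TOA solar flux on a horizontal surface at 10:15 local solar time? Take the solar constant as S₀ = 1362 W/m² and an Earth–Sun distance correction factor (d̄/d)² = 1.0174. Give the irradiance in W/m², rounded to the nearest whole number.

985 W/m²

Hour angle H = 15° × (10.25 − 12) = -26.25°.
cos θ_z = sin(-55.6°) sin(-15.7°) + cos(-55.6°) cos(-15.7°) cos(-26.25°) = 0.2233 + 0.4878 = 0.7111.
Top-of-atmosphere irradiance = S₀ (d̄/d)² cos θ_z = 1362 × 1.0174 × 0.7111 = 985.37 W/m².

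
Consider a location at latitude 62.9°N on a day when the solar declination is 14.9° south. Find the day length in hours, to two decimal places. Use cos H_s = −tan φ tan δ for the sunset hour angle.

The sunset hour angle satisfies cos H_s = −tan φ tan δ = 0.5200, giving H_s = 58.67°.
Day length = 2 H_s / 15° h⁻¹ = 117.34° / 15 = 7.823 h.

7.82 hours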